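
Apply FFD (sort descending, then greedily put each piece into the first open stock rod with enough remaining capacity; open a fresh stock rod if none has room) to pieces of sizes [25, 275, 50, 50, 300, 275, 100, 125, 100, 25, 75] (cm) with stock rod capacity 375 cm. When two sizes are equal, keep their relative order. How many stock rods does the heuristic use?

4

Sorted descending: 300, 275, 275, 125, 100, 100, 75, 50, 50, 25, 25.
  300 → stock rod 1 (new)  [load 300/375]
  275 → stock rod 2 (new)  [load 275/375]
  275 → stock rod 3 (new)  [load 275/375]
  125 → stock rod 4 (new)  [load 125/375]
  100 → stock rod 2  [load 375/375]
  100 → stock rod 3  [load 375/375]
  75 → stock rod 1  [load 375/375]
  50 → stock rod 4  [load 175/375]
  50 → stock rod 4  [load 225/375]
  25 → stock rod 4  [load 250/375]
  25 → stock rod 4  [load 275/375]
4 stock rods opened.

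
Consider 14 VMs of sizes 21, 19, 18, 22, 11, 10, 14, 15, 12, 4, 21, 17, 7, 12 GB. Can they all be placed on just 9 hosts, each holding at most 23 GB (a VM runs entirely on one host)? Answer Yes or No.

No

Total = 203 GB; ⌈203/23⌉ = 9.
10 VMs each exceed half the capacity and cannot share a host, forcing at least 10 hosts.
At least 10 hosts are required, but only 9 are allowed.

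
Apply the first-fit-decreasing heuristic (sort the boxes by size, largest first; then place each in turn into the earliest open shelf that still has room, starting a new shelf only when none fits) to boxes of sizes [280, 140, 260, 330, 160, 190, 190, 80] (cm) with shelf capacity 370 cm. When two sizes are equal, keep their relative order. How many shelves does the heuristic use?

Sorted descending: 330, 280, 260, 190, 190, 160, 140, 80.
  330 → shelf 1 (new)  [load 330/370]
  280 → shelf 2 (new)  [load 280/370]
  260 → shelf 3 (new)  [load 260/370]
  190 → shelf 4 (new)  [load 190/370]
  190 → shelf 5 (new)  [load 190/370]
  160 → shelf 4  [load 350/370]
  140 → shelf 5  [load 330/370]
  80 → shelf 2  [load 360/370]
5 shelves opened.

5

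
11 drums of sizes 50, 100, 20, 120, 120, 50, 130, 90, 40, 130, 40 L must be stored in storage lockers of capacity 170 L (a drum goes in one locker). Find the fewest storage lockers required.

Total = 130 + 130 + 120 + 120 + 100 + 90 + 50 + 50 + 40 + 40 + 20 = 890 L.
Lower bound: ⌈890/170⌉ = 6 storage lockers.
A packing using 6 storage lockers:
  locker 1: 130 + 40 = 170
  locker 2: 130 + 40 = 170
  locker 3: 120 + 50 = 170
  locker 4: 120 + 50 = 170
  locker 5: 100 + 20 = 120
  locker 6: 90 = 90
This matches the lower bound, so 6 is optimal.

6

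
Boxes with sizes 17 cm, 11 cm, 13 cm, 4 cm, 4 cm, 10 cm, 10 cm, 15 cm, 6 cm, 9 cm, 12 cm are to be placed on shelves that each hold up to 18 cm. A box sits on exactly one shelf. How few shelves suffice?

Total = 17 + 15 + 13 + 12 + 11 + 10 + 10 + 9 + 6 + 4 + 4 = 111 cm.
Lower bound: ⌈111/18⌉ = 7 shelves.
A packing using 8 shelves:
  shelf 1: 17 = 17
  shelf 2: 15 = 15
  shelf 3: 13 + 4 = 17
  shelf 4: 12 + 6 = 18
  shelf 5: 11 + 4 = 15
  shelf 6: 10 = 10
  shelf 7: 10 = 10
  shelf 8: 9 = 9
No arrangement into 7 shelves stays within capacity, so 8 is optimal.

8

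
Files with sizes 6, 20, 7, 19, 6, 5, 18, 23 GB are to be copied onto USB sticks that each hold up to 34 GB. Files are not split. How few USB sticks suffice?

Total = 23 + 20 + 19 + 18 + 7 + 6 + 6 + 5 = 104 GB.
Lower bound: ⌈104/34⌉ = 4 USB sticks.
A packing using 4 USB sticks:
  USB stick 1: 23 + 7 = 30
  USB stick 2: 20 + 6 + 6 = 32
  USB stick 3: 19 + 5 = 24
  USB stick 4: 18 = 18
This matches the lower bound, so 4 is optimal.

4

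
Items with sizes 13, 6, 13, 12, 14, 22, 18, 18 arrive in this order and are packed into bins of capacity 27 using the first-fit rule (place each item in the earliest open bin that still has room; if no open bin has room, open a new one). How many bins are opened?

  13 → bin 1 (new)  [load 13/27]
  6 → bin 1  [load 19/27]
  13 → bin 2 (new)  [load 13/27]
  12 → bin 2  [load 25/27]
  14 → bin 3 (new)  [load 14/27]
  22 → bin 4 (new)  [load 22/27]
  18 → bin 5 (new)  [load 18/27]
  18 → bin 6 (new)  [load 18/27]
6 bins opened.

6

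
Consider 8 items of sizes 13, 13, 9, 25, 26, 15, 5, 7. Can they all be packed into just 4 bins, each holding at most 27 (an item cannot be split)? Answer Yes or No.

No

Total = 113; ⌈113/27⌉ = 5.
At least 5 bins are required, but only 4 are allowed.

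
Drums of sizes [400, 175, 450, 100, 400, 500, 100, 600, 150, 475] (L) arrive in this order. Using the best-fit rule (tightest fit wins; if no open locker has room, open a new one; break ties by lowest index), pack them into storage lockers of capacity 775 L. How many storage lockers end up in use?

6

  400 → locker 1 (new)  [load 400/775]
  175 → locker 1  [load 575/775]
  450 → locker 2 (new)  [load 450/775]
  100 → locker 1  [load 675/775]
  400 → locker 3 (new)  [load 400/775]
  500 → locker 4 (new)  [load 500/775]
  100 → locker 1  [load 775/775]
  600 → locker 5 (new)  [load 600/775]
  150 → locker 5  [load 750/775]
  475 → locker 6 (new)  [load 475/775]
6 storage lockers opened.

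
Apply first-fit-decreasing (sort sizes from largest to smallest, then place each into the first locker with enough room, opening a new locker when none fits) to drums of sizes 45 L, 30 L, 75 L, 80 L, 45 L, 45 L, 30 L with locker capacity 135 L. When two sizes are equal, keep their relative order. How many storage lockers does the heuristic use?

Sorted descending: 80, 75, 45, 45, 45, 30, 30.
  80 → locker 1 (new)  [load 80/135]
  75 → locker 2 (new)  [load 75/135]
  45 → locker 1  [load 125/135]
  45 → locker 2  [load 120/135]
  45 → locker 3 (new)  [load 45/135]
  30 → locker 3  [load 75/135]
  30 → locker 3  [load 105/135]
3 storage lockers opened.

3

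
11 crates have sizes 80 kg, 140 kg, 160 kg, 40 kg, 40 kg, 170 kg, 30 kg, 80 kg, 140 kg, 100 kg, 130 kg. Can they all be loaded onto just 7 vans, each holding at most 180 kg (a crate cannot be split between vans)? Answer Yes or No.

Yes

A valid assignment using 7 vans:
  van 1: 170 = 170
  van 2: 160 = 160
  van 3: 140 + 40 = 180
  van 4: 140 + 40 = 180
  van 5: 130 + 30 = 160
  van 6: 100 + 80 = 180
  van 7: 80 = 80
Every load is within 180 kg, so 7 vans suffice.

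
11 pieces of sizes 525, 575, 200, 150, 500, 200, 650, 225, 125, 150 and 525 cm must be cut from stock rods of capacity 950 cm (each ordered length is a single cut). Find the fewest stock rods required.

Total = 650 + 575 + 525 + 525 + 500 + 225 + 200 + 200 + 150 + 150 + 125 = 3825 cm.
Lower bound: ⌈3825/950⌉ = 5 stock rods.
A packing using 5 stock rods:
  stock rod 1: 650 + 225 = 875
  stock rod 2: 575 + 200 + 150 = 925
  stock rod 3: 525 + 200 + 150 = 875
  stock rod 4: 525 + 125 = 650
  stock rod 5: 500 = 500
This matches the lower bound, so 5 is optimal.

5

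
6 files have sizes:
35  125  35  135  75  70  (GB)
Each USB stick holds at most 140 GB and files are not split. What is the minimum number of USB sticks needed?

4

Total = 135 + 125 + 75 + 70 + 35 + 35 = 475 GB.
Lower bound: ⌈475/140⌉ = 4 USB sticks.
A packing using 4 USB sticks:
  USB stick 1: 135 = 135
  USB stick 2: 125 = 125
  USB stick 3: 75 + 35 = 110
  USB stick 4: 70 + 35 = 105
This matches the lower bound, so 4 is optimal.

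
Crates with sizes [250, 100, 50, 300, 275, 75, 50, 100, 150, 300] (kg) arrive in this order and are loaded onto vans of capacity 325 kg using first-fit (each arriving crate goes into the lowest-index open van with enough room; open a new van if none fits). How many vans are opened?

6

  250 → van 1 (new)  [load 250/325]
  100 → van 2 (new)  [load 100/325]
  50 → van 1  [load 300/325]
  300 → van 3 (new)  [load 300/325]
  275 → van 4 (new)  [load 275/325]
  75 → van 2  [load 175/325]
  50 → van 2  [load 225/325]
  100 → van 2  [load 325/325]
  150 → van 5 (new)  [load 150/325]
  300 → van 6 (new)  [load 300/325]
6 vans opened.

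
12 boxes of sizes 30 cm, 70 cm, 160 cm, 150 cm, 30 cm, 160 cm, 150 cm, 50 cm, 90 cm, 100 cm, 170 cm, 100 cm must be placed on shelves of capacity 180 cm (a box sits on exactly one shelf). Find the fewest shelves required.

Total = 170 + 160 + 160 + 150 + 150 + 100 + 100 + 90 + 70 + 50 + 30 + 30 = 1260 cm.
Lower bound: ⌈1260/180⌉ = 7 shelves.
A packing using 8 shelves:
  shelf 1: 170 = 170
  shelf 2: 160 = 160
  shelf 3: 160 = 160
  shelf 4: 150 + 30 = 180
  shelf 5: 150 + 30 = 180
  shelf 6: 100 + 70 = 170
  shelf 7: 100 + 50 = 150
  shelf 8: 90 = 90
No arrangement into 7 shelves stays within capacity, so 8 is optimal.

8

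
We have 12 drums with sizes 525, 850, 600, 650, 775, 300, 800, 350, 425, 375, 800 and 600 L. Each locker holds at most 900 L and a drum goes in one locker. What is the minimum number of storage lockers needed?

9

Total = 850 + 800 + 800 + 775 + 650 + 600 + 600 + 525 + 425 + 375 + 350 + 300 = 7050 L.
Lower bound: ⌈7050/900⌉ = 8 storage lockers.
A packing using 9 storage lockers:
  locker 1: 850 = 850
  locker 2: 800 = 800
  locker 3: 800 = 800
  locker 4: 775 = 775
  locker 5: 650 = 650
  locker 6: 600 + 300 = 900
  locker 7: 600 = 600
  locker 8: 525 + 375 = 900
  locker 9: 425 + 350 = 775
No arrangement into 8 storage lockers stays within capacity, so 9 is optimal.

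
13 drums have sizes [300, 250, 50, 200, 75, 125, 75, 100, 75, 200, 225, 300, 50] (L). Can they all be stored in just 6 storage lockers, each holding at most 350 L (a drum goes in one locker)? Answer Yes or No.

Yes

A valid assignment using 6 storage lockers:
  locker 1: 300 + 50 = 350
  locker 2: 300 + 50 = 350
  locker 3: 250 + 100 = 350
  locker 4: 225 + 125 = 350
  locker 5: 200 + 75 + 75 = 350
  locker 6: 200 + 75 = 275
Every load is within 350 L, so 6 storage lockers suffice.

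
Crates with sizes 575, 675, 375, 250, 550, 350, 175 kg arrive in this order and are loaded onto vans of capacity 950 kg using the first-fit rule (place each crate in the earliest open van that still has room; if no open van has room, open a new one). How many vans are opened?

  575 → van 1 (new)  [load 575/950]
  675 → van 2 (new)  [load 675/950]
  375 → van 1  [load 950/950]
  250 → van 2  [load 925/950]
  550 → van 3 (new)  [load 550/950]
  350 → van 3  [load 900/950]
  175 → van 4 (new)  [load 175/950]
4 vans opened.

4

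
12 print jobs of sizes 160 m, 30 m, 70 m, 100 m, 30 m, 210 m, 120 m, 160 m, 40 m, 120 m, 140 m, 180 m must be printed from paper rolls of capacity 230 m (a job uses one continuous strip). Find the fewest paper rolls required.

Total = 210 + 180 + 160 + 160 + 140 + 120 + 120 + 100 + 70 + 40 + 30 + 30 = 1360 m.
Lower bound: ⌈1360/230⌉ = 6 paper rolls.
Also, 7 print jobs each exceed 115 m, and no two of those can share a roll, so at least 7 paper rolls are needed.
A packing using 7 paper rolls:
  roll 1: 210 = 210
  roll 2: 180 + 40 = 220
  roll 3: 160 + 70 = 230
  roll 4: 160 + 30 + 30 = 220
  roll 5: 140 = 140
  roll 6: 120 + 100 = 220
  roll 7: 120 = 120
This matches the lower bound, so 7 is optimal.

7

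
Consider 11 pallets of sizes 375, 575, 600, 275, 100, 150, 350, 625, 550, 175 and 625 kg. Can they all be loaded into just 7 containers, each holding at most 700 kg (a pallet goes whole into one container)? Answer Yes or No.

Yes

A valid assignment using 7 containers:
  container 1: 625 = 625
  container 2: 625 = 625
  container 3: 600 + 100 = 700
  container 4: 575 = 575
  container 5: 550 + 150 = 700
  container 6: 375 + 275 = 650
  container 7: 350 + 175 = 525
Every load is within 700 kg, so 7 containers suffice.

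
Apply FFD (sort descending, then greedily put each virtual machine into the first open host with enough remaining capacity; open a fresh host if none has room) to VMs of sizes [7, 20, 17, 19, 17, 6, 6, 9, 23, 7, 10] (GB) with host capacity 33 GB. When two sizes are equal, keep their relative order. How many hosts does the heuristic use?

5

Sorted descending: 23, 20, 19, 17, 17, 10, 9, 7, 7, 6, 6.
  23 → host 1 (new)  [load 23/33]
  20 → host 2 (new)  [load 20/33]
  19 → host 3 (new)  [load 19/33]
  17 → host 4 (new)  [load 17/33]
  17 → host 5 (new)  [load 17/33]
  10 → host 1  [load 33/33]
  9 → host 2  [load 29/33]
  7 → host 3  [load 26/33]
  7 → host 3  [load 33/33]
  6 → host 4  [load 23/33]
  6 → host 4  [load 29/33]
5 hosts opened.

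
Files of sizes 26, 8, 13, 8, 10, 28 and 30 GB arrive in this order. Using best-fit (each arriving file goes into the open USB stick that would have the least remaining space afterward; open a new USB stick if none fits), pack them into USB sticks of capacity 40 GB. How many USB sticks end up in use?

  26 → USB stick 1 (new)  [load 26/40]
  8 → USB stick 1  [load 34/40]
  13 → USB stick 2 (new)  [load 13/40]
  8 → USB stick 2  [load 21/40]
  10 → USB stick 2  [load 31/40]
  28 → USB stick 3 (new)  [load 28/40]
  30 → USB stick 4 (new)  [load 30/40]
4 USB sticks opened.

4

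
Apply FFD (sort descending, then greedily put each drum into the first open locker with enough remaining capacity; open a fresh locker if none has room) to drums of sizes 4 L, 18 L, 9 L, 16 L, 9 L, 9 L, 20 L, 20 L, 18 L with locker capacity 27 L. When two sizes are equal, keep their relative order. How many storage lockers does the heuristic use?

Sorted descending: 20, 20, 18, 18, 16, 9, 9, 9, 4.
  20 → locker 1 (new)  [load 20/27]
  20 → locker 2 (new)  [load 20/27]
  18 → locker 3 (new)  [load 18/27]
  18 → locker 4 (new)  [load 18/27]
  16 → locker 5 (new)  [load 16/27]
  9 → locker 3  [load 27/27]
  9 → locker 4  [load 27/27]
  9 → locker 5  [load 25/27]
  4 → locker 1  [load 24/27]
5 storage lockers opened.

5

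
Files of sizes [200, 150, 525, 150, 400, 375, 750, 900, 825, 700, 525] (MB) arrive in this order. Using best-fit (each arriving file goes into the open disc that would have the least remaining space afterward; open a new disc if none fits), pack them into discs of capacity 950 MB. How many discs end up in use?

  200 → disc 1 (new)  [load 200/950]
  150 → disc 1  [load 350/950]
  525 → disc 1  [load 875/950]
  150 → disc 2 (new)  [load 150/950]
  400 → disc 2  [load 550/950]
  375 → disc 2  [load 925/950]
  750 → disc 3 (new)  [load 750/950]
  900 → disc 4 (new)  [load 900/950]
  825 → disc 5 (new)  [load 825/950]
  700 → disc 6 (new)  [load 700/950]
  525 → disc 7 (new)  [load 525/950]
7 discs opened.

7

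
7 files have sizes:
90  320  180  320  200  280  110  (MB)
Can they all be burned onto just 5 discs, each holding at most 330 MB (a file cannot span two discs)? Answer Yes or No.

Yes

A valid assignment using 5 discs:
  disc 1: 320 = 320
  disc 2: 320 = 320
  disc 3: 280 = 280
  disc 4: 200 + 110 = 310
  disc 5: 180 + 90 = 270
Every load is within 330 MB, so 5 discs suffice.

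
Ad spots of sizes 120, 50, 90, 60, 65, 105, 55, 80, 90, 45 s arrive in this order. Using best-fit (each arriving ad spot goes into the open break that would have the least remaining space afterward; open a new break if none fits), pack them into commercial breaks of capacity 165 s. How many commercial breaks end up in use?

  120 → break 1 (new)  [load 120/165]
  50 → break 2 (new)  [load 50/165]
  90 → break 2  [load 140/165]
  60 → break 3 (new)  [load 60/165]
  65 → break 3  [load 125/165]
  105 → break 4 (new)  [load 105/165]
  55 → break 4  [load 160/165]
  80 → break 5 (new)  [load 80/165]
  90 → break 6 (new)  [load 90/165]
  45 → break 1  [load 165/165]
6 commercial breaks opened.

6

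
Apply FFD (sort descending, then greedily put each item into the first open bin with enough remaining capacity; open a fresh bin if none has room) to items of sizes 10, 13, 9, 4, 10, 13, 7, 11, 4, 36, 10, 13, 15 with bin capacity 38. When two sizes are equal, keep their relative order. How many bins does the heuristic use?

5

Sorted descending: 36, 15, 13, 13, 13, 11, 10, 10, 10, 9, 7, 4, 4.
  36 → bin 1 (new)  [load 36/38]
  15 → bin 2 (new)  [load 15/38]
  13 → bin 2  [load 28/38]
  13 → bin 3 (new)  [load 13/38]
  13 → bin 3  [load 26/38]
  11 → bin 3  [load 37/38]
  10 → bin 2  [load 38/38]
  10 → bin 4 (new)  [load 10/38]
  10 → bin 4  [load 20/38]
  9 → bin 4  [load 29/38]
  7 → bin 4  [load 36/38]
  4 → bin 5 (new)  [load 4/38]
  4 → bin 5  [load 8/38]
5 bins opened.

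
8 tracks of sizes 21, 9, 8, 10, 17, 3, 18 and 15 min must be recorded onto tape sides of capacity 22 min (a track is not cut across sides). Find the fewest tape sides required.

6

Total = 21 + 18 + 17 + 15 + 10 + 9 + 8 + 3 = 101 min.
Lower bound: ⌈101/22⌉ = 5 tape sides.
A packing using 6 tape sides:
  side 1: 21 = 21
  side 2: 18 + 3 = 21
  side 3: 17 = 17
  side 4: 15 = 15
  side 5: 10 + 9 = 19
  side 6: 8 = 8
No arrangement into 5 tape sides stays within capacity, so 6 is optimal.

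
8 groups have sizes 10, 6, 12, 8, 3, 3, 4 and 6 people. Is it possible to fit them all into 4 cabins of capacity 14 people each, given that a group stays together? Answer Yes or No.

A valid assignment using 4 cabins:
  cabin 1: 12 = 12
  cabin 2: 10 + 4 = 14
  cabin 3: 8 + 6 = 14
  cabin 4: 6 + 3 + 3 = 12
Every load is within 14 people, so 4 cabins suffice.

Yes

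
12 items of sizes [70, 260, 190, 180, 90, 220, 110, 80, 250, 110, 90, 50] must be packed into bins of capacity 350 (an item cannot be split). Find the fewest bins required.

Total = 260 + 250 + 220 + 190 + 180 + 110 + 110 + 90 + 90 + 80 + 70 + 50 = 1700.
Lower bound: ⌈1700/350⌉ = 5 bins.
A packing using 5 bins:
  bin 1: 260 + 90 = 350
  bin 2: 250 + 90 = 340
  bin 3: 220 + 110 = 330
  bin 4: 190 + 110 + 50 = 350
  bin 5: 180 + 80 + 70 = 330
This matches the lower bound, so 5 is optimal.

5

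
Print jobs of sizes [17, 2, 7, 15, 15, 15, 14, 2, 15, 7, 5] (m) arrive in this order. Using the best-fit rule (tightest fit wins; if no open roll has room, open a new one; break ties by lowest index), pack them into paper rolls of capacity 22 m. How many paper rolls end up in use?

  17 → roll 1 (new)  [load 17/22]
  2 → roll 1  [load 19/22]
  7 → roll 2 (new)  [load 7/22]
  15 → roll 2  [load 22/22]
  15 → roll 3 (new)  [load 15/22]
  15 → roll 4 (new)  [load 15/22]
  14 → roll 5 (new)  [load 14/22]
  2 → roll 1  [load 21/22]
  15 → roll 6 (new)  [load 15/22]
  7 → roll 3  [load 22/22]
  5 → roll 4  [load 20/22]
6 paper rolls opened.

6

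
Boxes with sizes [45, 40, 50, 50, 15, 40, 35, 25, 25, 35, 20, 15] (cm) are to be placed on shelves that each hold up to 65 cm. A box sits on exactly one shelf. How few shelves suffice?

Total = 50 + 50 + 45 + 40 + 40 + 35 + 35 + 25 + 25 + 20 + 15 + 15 = 395 cm.
Lower bound: ⌈395/65⌉ = 7 shelves.
A packing using 7 shelves:
  shelf 1: 50 + 15 = 65
  shelf 2: 50 + 15 = 65
  shelf 3: 45 + 20 = 65
  shelf 4: 40 + 25 = 65
  shelf 5: 40 + 25 = 65
  shelf 6: 35 = 35
  shelf 7: 35 = 35
This matches the lower bound, so 7 is optimal.

7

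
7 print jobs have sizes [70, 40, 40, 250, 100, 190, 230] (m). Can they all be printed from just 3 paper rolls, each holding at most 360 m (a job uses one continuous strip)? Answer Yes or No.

A valid assignment using 3 paper rolls:
  roll 1: 250 + 100 = 350
  roll 2: 230 + 70 + 40 = 340
  roll 3: 190 + 40 = 230
Every load is within 360 m, so 3 paper rolls suffice.

Yes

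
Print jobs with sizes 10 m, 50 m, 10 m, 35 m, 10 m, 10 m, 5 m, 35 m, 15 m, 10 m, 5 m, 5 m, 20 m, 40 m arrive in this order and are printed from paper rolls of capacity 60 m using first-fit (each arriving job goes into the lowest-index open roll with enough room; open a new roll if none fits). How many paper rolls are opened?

  10 → roll 1 (new)  [load 10/60]
  50 → roll 1  [load 60/60]
  10 → roll 2 (new)  [load 10/60]
  35 → roll 2  [load 45/60]
  10 → roll 2  [load 55/60]
  10 → roll 3 (new)  [load 10/60]
  5 → roll 2  [load 60/60]
  35 → roll 3  [load 45/60]
  15 → roll 3  [load 60/60]
  10 → roll 4 (new)  [load 10/60]
  5 → roll 4  [load 15/60]
  5 → roll 4  [load 20/60]
  20 → roll 4  [load 40/60]
  40 → roll 5 (new)  [load 40/60]
5 paper rolls opened.

5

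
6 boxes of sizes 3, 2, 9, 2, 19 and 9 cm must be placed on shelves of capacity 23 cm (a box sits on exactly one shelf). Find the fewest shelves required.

2

Total = 19 + 9 + 9 + 3 + 2 + 2 = 44 cm.
Lower bound: ⌈44/23⌉ = 2 shelves.
A packing using 2 shelves:
  shelf 1: 19 + 3 = 22
  shelf 2: 9 + 9 + 2 + 2 = 22
This matches the lower bound, so 2 is optimal.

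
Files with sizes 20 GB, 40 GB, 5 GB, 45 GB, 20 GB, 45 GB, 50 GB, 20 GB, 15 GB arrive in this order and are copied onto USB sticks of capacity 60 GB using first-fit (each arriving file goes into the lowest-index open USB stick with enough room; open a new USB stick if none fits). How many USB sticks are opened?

  20 → USB stick 1 (new)  [load 20/60]
  40 → USB stick 1  [load 60/60]
  5 → USB stick 2 (new)  [load 5/60]
  45 → USB stick 2  [load 50/60]
  20 → USB stick 3 (new)  [load 20/60]
  45 → USB stick 4 (new)  [load 45/60]
  50 → USB stick 5 (new)  [load 50/60]
  20 → USB stick 3  [load 40/60]
  15 → USB stick 3  [load 55/60]
5 USB sticks opened.

5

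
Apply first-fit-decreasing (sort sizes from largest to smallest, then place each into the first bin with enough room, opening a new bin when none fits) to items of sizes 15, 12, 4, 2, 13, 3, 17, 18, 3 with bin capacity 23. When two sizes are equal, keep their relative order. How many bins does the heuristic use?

Sorted descending: 18, 17, 15, 13, 12, 4, 3, 3, 2.
  18 → bin 1 (new)  [load 18/23]
  17 → bin 2 (new)  [load 17/23]
  15 → bin 3 (new)  [load 15/23]
  13 → bin 4 (new)  [load 13/23]
  12 → bin 5 (new)  [load 12/23]
  4 → bin 1  [load 22/23]
  3 → bin 2  [load 20/23]
  3 → bin 2  [load 23/23]
  2 → bin 3  [load 17/23]
5 bins opened.

5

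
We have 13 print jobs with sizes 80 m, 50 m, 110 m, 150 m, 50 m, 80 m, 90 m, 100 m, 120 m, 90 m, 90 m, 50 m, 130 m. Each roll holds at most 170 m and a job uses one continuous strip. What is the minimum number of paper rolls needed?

Total = 150 + 130 + 120 + 110 + 100 + 90 + 90 + 90 + 80 + 80 + 50 + 50 + 50 = 1190 m.
Lower bound: ⌈1190/170⌉ = 7 paper rolls.
Also, 8 print jobs each exceed 85 m, and no two of those can share a roll, so at least 8 paper rolls are needed.
A packing using 8 paper rolls:
  roll 1: 150 = 150
  roll 2: 130 = 130
  roll 3: 120 + 50 = 170
  roll 4: 110 + 50 = 160
  roll 5: 100 + 50 = 150
  roll 6: 90 + 80 = 170
  roll 7: 90 + 80 = 170
  roll 8: 90 = 90
This matches the lower bound, so 8 is optimal.

8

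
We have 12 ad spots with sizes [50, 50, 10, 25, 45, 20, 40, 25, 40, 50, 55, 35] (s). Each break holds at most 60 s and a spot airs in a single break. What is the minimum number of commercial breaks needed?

Total = 55 + 50 + 50 + 50 + 45 + 40 + 40 + 35 + 25 + 25 + 20 + 10 = 445 s.
Lower bound: ⌈445/60⌉ = 8 commercial breaks.
A packing using 9 commercial breaks:
  break 1: 55 = 55
  break 2: 50 + 10 = 60
  break 3: 50 = 50
  break 4: 50 = 50
  break 5: 45 = 45
  break 6: 40 + 20 = 60
  break 7: 40 = 40
  break 8: 35 + 25 = 60
  break 9: 25 = 25
No arrangement into 8 commercial breaks stays within capacity, so 9 is optimal.

9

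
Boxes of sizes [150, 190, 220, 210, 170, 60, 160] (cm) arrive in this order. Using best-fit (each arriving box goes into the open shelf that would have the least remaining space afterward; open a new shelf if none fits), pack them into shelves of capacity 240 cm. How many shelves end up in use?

  150 → shelf 1 (new)  [load 150/240]
  190 → shelf 2 (new)  [load 190/240]
  220 → shelf 3 (new)  [load 220/240]
  210 → shelf 4 (new)  [load 210/240]
  170 → shelf 5 (new)  [load 170/240]
  60 → shelf 5  [load 230/240]
  160 → shelf 6 (new)  [load 160/240]
6 shelves opened.

6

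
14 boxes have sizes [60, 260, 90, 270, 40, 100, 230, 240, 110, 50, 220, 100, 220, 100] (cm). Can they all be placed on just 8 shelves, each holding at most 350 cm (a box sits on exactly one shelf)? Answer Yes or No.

Yes

A valid assignment using 7 shelves:
  shelf 1: 270 + 60 = 330
  shelf 2: 260 + 90 = 350
  shelf 3: 240 + 110 = 350
  shelf 4: 230 + 100 = 330
  shelf 5: 220 + 100 = 320
  shelf 6: 220 + 100 = 320
  shelf 7: 50 + 40 = 90
That uses only 7 ≤ 8, so 8 shelves are enough.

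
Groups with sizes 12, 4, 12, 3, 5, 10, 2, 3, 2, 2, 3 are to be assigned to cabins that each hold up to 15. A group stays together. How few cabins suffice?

4

Total = 12 + 12 + 10 + 5 + 4 + 3 + 3 + 3 + 2 + 2 + 2 = 58.
Lower bound: ⌈58/15⌉ = 4 cabins.
A packing using 4 cabins:
  cabin 1: 12 + 3 = 15
  cabin 2: 12 + 3 = 15
  cabin 3: 10 + 5 = 15
  cabin 4: 4 + 3 + 2 + 2 + 2 = 13
This matches the lower bound, so 4 is optimal.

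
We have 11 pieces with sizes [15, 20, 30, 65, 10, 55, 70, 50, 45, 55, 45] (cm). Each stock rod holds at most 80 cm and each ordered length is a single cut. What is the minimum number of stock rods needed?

7

Total = 70 + 65 + 55 + 55 + 50 + 45 + 45 + 30 + 20 + 15 + 10 = 460 cm.
Lower bound: ⌈460/80⌉ = 6 stock rods.
Also, 7 pieces each exceed 40 cm, and no two of those can share a stock rod, so at least 7 stock rods are needed.
A packing using 7 stock rods:
  stock rod 1: 70 + 10 = 80
  stock rod 2: 65 + 15 = 80
  stock rod 3: 55 + 20 = 75
  stock rod 4: 55 = 55
  stock rod 5: 50 + 30 = 80
  stock rod 6: 45 = 45
  stock rod 7: 45 = 45
This matches the lower bound, so 7 is optimal.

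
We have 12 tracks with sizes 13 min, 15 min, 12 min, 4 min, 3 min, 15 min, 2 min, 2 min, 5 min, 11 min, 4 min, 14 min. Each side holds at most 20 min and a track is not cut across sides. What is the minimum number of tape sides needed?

6

Total = 15 + 15 + 14 + 13 + 12 + 11 + 5 + 4 + 4 + 3 + 2 + 2 = 100 min.
Lower bound: ⌈100/20⌉ = 5 tape sides.
Also, 6 tracks each exceed 10 min, and no two of those can share a side, so at least 6 tape sides are needed.
A packing using 6 tape sides:
  side 1: 15 + 5 = 20
  side 2: 15 + 4 = 19
  side 3: 14 + 4 + 2 = 20
  side 4: 13 + 3 + 2 = 18
  side 5: 12 = 12
  side 6: 11 = 11
This matches the lower bound, so 6 is optimal.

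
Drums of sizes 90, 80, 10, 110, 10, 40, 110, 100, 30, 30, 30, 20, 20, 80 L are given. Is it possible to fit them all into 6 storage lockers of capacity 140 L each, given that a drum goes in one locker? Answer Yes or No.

A valid assignment using 6 storage lockers:
  locker 1: 110 + 30 = 140
  locker 2: 110 + 30 = 140
  locker 3: 100 + 40 = 140
  locker 4: 90 + 30 + 20 = 140
  locker 5: 80 + 20 + 10 + 10 = 120
  locker 6: 80 = 80
Every load is within 140 L, so 6 storage lockers suffice.

Yes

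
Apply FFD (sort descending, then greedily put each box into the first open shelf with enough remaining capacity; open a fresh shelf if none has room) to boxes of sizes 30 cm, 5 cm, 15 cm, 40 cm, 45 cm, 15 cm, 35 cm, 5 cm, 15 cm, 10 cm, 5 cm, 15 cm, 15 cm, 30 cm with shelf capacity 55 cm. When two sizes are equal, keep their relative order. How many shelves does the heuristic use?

6

Sorted descending: 45, 40, 35, 30, 30, 15, 15, 15, 15, 15, 10, 5, 5, 5.
  45 → shelf 1 (new)  [load 45/55]
  40 → shelf 2 (new)  [load 40/55]
  35 → shelf 3 (new)  [load 35/55]
  30 → shelf 4 (new)  [load 30/55]
  30 → shelf 5 (new)  [load 30/55]
  15 → shelf 2  [load 55/55]
  15 → shelf 3  [load 50/55]
  15 → shelf 4  [load 45/55]
  15 → shelf 5  [load 45/55]
  15 → shelf 6 (new)  [load 15/55]
  10 → shelf 1  [load 55/55]
  5 → shelf 3  [load 55/55]
  5 → shelf 4  [load 50/55]
  5 → shelf 4  [load 55/55]
6 shelves opened.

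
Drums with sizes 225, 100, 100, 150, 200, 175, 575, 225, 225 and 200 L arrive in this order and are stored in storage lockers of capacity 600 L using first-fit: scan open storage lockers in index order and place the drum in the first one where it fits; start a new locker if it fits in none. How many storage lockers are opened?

  225 → locker 1 (new)  [load 225/600]
  100 → locker 1  [load 325/600]
  100 → locker 1  [load 425/600]
  150 → locker 1  [load 575/600]
  200 → locker 2 (new)  [load 200/600]
  175 → locker 2  [load 375/600]
  575 → locker 3 (new)  [load 575/600]
  225 → locker 2  [load 600/600]
  225 → locker 4 (new)  [load 225/600]
  200 → locker 4  [load 425/600]
4 storage lockers opened.

4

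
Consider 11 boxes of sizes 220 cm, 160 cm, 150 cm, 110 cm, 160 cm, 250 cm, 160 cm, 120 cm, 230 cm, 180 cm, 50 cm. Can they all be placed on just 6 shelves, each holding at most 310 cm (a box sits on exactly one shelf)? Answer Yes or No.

Total = 1790 cm; ⌈1790/310⌉ = 6.
7 boxes each exceed half the capacity and cannot share a shelf, forcing at least 7 shelves.
At least 7 shelves are required, but only 6 are allowed.

No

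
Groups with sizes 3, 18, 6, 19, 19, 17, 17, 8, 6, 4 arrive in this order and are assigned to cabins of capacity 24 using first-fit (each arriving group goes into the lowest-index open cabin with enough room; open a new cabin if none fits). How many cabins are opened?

6

  3 → cabin 1 (new)  [load 3/24]
  18 → cabin 1  [load 21/24]
  6 → cabin 2 (new)  [load 6/24]
  19 → cabin 3 (new)  [load 19/24]
  19 → cabin 4 (new)  [load 19/24]
  17 → cabin 2  [load 23/24]
  17 → cabin 5 (new)  [load 17/24]
  8 → cabin 6 (new)  [load 8/24]
  6 → cabin 5  [load 23/24]
  4 → cabin 3  [load 23/24]
6 cabins opened.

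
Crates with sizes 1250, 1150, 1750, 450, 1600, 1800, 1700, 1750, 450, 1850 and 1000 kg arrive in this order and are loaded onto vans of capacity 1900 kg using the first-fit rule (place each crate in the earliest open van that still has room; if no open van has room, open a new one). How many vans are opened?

  1250 → van 1 (new)  [load 1250/1900]
  1150 → van 2 (new)  [load 1150/1900]
  1750 → van 3 (new)  [load 1750/1900]
  450 → van 1  [load 1700/1900]
  1600 → van 4 (new)  [load 1600/1900]
  1800 → van 5 (new)  [load 1800/1900]
  1700 → van 6 (new)  [load 1700/1900]
  1750 → van 7 (new)  [load 1750/1900]
  450 → van 2  [load 1600/1900]
  1850 → van 8 (new)  [load 1850/1900]
  1000 → van 9 (new)  [load 1000/1900]
9 vans opened.

9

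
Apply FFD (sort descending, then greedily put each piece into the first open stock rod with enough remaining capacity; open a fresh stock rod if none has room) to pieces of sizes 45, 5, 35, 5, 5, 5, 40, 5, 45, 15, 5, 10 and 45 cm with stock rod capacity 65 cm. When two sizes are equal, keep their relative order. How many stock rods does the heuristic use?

5

Sorted descending: 45, 45, 45, 40, 35, 15, 10, 5, 5, 5, 5, 5, 5.
  45 → stock rod 1 (new)  [load 45/65]
  45 → stock rod 2 (new)  [load 45/65]
  45 → stock rod 3 (new)  [load 45/65]
  40 → stock rod 4 (new)  [load 40/65]
  35 → stock rod 5 (new)  [load 35/65]
  15 → stock rod 1  [load 60/65]
  10 → stock rod 2  [load 55/65]
  5 → stock rod 1  [load 65/65]
  5 → stock rod 2  [load 60/65]
  5 → stock rod 2  [load 65/65]
  5 → stock rod 3  [load 50/65]
  5 → stock rod 3  [load 55/65]
  5 → stock rod 3  [load 60/65]
5 stock rods opened.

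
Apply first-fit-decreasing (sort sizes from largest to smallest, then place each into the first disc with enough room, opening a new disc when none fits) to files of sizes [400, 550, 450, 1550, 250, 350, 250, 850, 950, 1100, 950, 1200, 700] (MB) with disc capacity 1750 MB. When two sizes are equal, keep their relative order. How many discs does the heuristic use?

6

Sorted descending: 1550, 1200, 1100, 950, 950, 850, 700, 550, 450, 400, 350, 250, 250.
  1550 → disc 1 (new)  [load 1550/1750]
  1200 → disc 2 (new)  [load 1200/1750]
  1100 → disc 3 (new)  [load 1100/1750]
  950 → disc 4 (new)  [load 950/1750]
  950 → disc 5 (new)  [load 950/1750]
  850 → disc 6 (new)  [load 850/1750]
  700 → disc 4  [load 1650/1750]
  550 → disc 2  [load 1750/1750]
  450 → disc 3  [load 1550/1750]
  400 → disc 5  [load 1350/1750]
  350 → disc 5  [load 1700/1750]
  250 → disc 6  [load 1100/1750]
  250 → disc 6  [load 1350/1750]
6 discs opened.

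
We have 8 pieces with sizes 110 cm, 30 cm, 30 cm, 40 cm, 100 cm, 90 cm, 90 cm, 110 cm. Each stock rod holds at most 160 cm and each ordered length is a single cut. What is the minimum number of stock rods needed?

5

Total = 110 + 110 + 100 + 90 + 90 + 40 + 30 + 30 = 600 cm.
Lower bound: ⌈600/160⌉ = 4 stock rods.
Also, 5 pieces each exceed 80 cm, and no two of those can share a stock rod, so at least 5 stock rods are needed.
A packing using 5 stock rods:
  stock rod 1: 110 + 40 = 150
  stock rod 2: 110 + 30 = 140
  stock rod 3: 100 + 30 = 130
  stock rod 4: 90 = 90
  stock rod 5: 90 = 90
This matches the lower bound, so 5 is optimal.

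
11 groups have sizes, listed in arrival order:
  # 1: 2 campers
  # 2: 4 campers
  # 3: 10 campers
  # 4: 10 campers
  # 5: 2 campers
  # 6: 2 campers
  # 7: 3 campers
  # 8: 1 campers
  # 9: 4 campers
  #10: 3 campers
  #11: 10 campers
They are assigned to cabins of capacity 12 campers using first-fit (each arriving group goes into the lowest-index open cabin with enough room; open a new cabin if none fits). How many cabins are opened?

  2 → cabin 1 (new)  [load 2/12]
  4 → cabin 1  [load 6/12]
  10 → cabin 2 (new)  [load 10/12]
  10 → cabin 3 (new)  [load 10/12]
  2 → cabin 1  [load 8/12]
  2 → cabin 1  [load 10/12]
  3 → cabin 4 (new)  [load 3/12]
  1 → cabin 1  [load 11/12]
  4 → cabin 4  [load 7/12]
  3 → cabin 4  [load 10/12]
  10 → cabin 5 (new)  [load 10/12]
5 cabins opened.

5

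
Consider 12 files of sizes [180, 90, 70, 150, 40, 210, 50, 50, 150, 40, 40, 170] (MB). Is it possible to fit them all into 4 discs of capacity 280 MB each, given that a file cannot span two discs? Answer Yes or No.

No

Total = 1240 MB; ⌈1240/280⌉ = 5.
At least 5 discs are required, but only 4 are allowed.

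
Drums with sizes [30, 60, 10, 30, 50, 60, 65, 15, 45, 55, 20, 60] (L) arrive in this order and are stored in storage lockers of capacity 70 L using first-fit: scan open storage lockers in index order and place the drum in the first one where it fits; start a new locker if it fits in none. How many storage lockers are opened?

8

  30 → locker 1 (new)  [load 30/70]
  60 → locker 2 (new)  [load 60/70]
  10 → locker 1  [load 40/70]
  30 → locker 1  [load 70/70]
  50 → locker 3 (new)  [load 50/70]
  60 → locker 4 (new)  [load 60/70]
  65 → locker 5 (new)  [load 65/70]
  15 → locker 3  [load 65/70]
  45 → locker 6 (new)  [load 45/70]
  55 → locker 7 (new)  [load 55/70]
  20 → locker 6  [load 65/70]
  60 → locker 8 (new)  [load 60/70]
8 storage lockers opened.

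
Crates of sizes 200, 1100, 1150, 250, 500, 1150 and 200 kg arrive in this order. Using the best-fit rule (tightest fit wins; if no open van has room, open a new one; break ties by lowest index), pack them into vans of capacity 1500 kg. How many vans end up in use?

4

  200 → van 1 (new)  [load 200/1500]
  1100 → van 1  [load 1300/1500]
  1150 → van 2 (new)  [load 1150/1500]
  250 → van 2  [load 1400/1500]
  500 → van 3 (new)  [load 500/1500]
  1150 → van 4 (new)  [load 1150/1500]
  200 → van 1  [load 1500/1500]
4 vans opened.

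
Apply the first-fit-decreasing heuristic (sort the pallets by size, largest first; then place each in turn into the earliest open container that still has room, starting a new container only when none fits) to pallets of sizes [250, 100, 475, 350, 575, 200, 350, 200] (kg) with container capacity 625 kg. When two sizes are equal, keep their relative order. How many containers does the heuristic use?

Sorted descending: 575, 475, 350, 350, 250, 200, 200, 100.
  575 → container 1 (new)  [load 575/625]
  475 → container 2 (new)  [load 475/625]
  350 → container 3 (new)  [load 350/625]
  350 → container 4 (new)  [load 350/625]
  250 → container 3  [load 600/625]
  200 → container 4  [load 550/625]
  200 → container 5 (new)  [load 200/625]
  100 → container 2  [load 575/625]
5 containers opened.

5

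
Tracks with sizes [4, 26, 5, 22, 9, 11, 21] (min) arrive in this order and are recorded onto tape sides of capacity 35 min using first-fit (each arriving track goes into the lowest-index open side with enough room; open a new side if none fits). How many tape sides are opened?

3

  4 → side 1 (new)  [load 4/35]
  26 → side 1  [load 30/35]
  5 → side 1  [load 35/35]
  22 → side 2 (new)  [load 22/35]
  9 → side 2  [load 31/35]
  11 → side 3 (new)  [load 11/35]
  21 → side 3  [load 32/35]
3 tape sides opened.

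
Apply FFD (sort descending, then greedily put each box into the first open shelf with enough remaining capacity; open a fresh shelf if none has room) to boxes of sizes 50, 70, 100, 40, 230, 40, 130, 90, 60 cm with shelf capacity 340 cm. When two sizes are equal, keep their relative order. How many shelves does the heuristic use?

Sorted descending: 230, 130, 100, 90, 70, 60, 50, 40, 40.
  230 → shelf 1 (new)  [load 230/340]
  130 → shelf 2 (new)  [load 130/340]
  100 → shelf 1  [load 330/340]
  90 → shelf 2  [load 220/340]
  70 → shelf 2  [load 290/340]
  60 → shelf 3 (new)  [load 60/340]
  50 → shelf 2  [load 340/340]
  40 → shelf 3  [load 100/340]
  40 → shelf 3  [load 140/340]
3 shelves opened.

3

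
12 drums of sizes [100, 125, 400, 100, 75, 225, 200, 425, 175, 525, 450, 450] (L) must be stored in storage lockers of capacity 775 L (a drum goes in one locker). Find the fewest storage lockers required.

5

Total = 525 + 450 + 450 + 425 + 400 + 225 + 200 + 175 + 125 + 100 + 100 + 75 = 3250 L.
Lower bound: ⌈3250/775⌉ = 5 storage lockers.
A packing using 5 storage lockers:
  locker 1: 525 + 225 = 750
  locker 2: 450 + 200 + 125 = 775
  locker 3: 450 + 175 + 100 = 725
  locker 4: 425 + 100 + 75 = 600
  locker 5: 400 = 400
This matches the lower bound, so 5 is optimal.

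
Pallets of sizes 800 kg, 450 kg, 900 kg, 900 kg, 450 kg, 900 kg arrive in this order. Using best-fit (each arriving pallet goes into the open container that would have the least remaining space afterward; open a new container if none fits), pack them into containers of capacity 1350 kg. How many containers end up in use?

  800 → container 1 (new)  [load 800/1350]
  450 → container 1  [load 1250/1350]
  900 → container 2 (new)  [load 900/1350]
  900 → container 3 (new)  [load 900/1350]
  450 → container 2  [load 1350/1350]
  900 → container 4 (new)  [load 900/1350]
4 containers opened.

4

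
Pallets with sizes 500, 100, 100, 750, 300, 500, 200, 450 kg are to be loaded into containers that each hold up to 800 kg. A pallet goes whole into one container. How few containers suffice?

Total = 750 + 500 + 500 + 450 + 300 + 200 + 100 + 100 = 2900 kg.
Lower bound: ⌈2900/800⌉ = 4 containers.
A packing using 4 containers:
  container 1: 750 = 750
  container 2: 500 + 300 = 800
  container 3: 500 + 200 + 100 = 800
  container 4: 450 + 100 = 550
This matches the lower bound, so 4 is optimal.

4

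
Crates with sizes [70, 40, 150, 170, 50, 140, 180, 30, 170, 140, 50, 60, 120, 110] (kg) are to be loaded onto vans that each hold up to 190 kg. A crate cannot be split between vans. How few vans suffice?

9

Total = 180 + 170 + 170 + 150 + 140 + 140 + 120 + 110 + 70 + 60 + 50 + 50 + 40 + 30 = 1480 kg.
Lower bound: ⌈1480/190⌉ = 8 vans.
A packing using 9 vans:
  van 1: 180 = 180
  van 2: 170 = 170
  van 3: 170 = 170
  van 4: 150 + 40 = 190
  van 5: 140 + 50 = 190
  van 6: 140 + 50 = 190
  van 7: 120 + 70 = 190
  van 8: 110 + 60 = 170
  van 9: 30 = 30
No arrangement into 8 vans stays within capacity, so 9 is optimal.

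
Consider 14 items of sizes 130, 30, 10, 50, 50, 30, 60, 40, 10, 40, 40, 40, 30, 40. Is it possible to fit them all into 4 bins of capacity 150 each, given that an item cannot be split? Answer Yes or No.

Yes

A valid assignment using 4 bins:
  bin 1: 130 + 10 + 10 = 150
  bin 2: 60 + 50 + 40 = 150
  bin 3: 50 + 40 + 30 + 30 = 150
  bin 4: 40 + 40 + 40 + 30 = 150
Every load is within 150, so 4 bins suffice.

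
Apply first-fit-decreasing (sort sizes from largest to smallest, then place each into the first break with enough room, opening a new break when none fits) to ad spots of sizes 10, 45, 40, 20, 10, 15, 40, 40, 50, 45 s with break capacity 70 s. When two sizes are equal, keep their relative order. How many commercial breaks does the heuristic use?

6

Sorted descending: 50, 45, 45, 40, 40, 40, 20, 15, 10, 10.
  50 → break 1 (new)  [load 50/70]
  45 → break 2 (new)  [load 45/70]
  45 → break 3 (new)  [load 45/70]
  40 → break 4 (new)  [load 40/70]
  40 → break 5 (new)  [load 40/70]
  40 → break 6 (new)  [load 40/70]
  20 → break 1  [load 70/70]
  15 → break 2  [load 60/70]
  10 → break 2  [load 70/70]
  10 → break 3  [load 55/70]
6 commercial breaks opened.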